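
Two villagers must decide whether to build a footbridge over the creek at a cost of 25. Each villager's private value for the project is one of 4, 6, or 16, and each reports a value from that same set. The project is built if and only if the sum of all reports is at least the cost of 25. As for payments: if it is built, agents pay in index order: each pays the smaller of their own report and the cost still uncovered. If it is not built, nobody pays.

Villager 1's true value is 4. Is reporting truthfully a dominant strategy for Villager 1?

Check each profile of the others' reports and compare truth against every alternative report.
Others report (4): truth gives 0, best alternative gives 0.
Others report (6): truth gives 0, best alternative gives 0.
Others report (16): truth gives 0, best alternative gives 0.
In every case the truthful report is at least as good as any alternative, so it is a dominant strategy.

Yes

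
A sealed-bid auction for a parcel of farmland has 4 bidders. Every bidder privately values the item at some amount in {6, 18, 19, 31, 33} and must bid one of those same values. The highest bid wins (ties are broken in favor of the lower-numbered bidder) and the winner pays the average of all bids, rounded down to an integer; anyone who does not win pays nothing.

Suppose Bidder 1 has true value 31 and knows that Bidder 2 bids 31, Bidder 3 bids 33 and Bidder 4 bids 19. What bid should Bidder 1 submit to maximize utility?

Bid 6: loses, pays 0, utility 0.
Bid 18: loses, pays 0, utility 0.
Bid 19: loses, pays 0, utility 0.
Bid 31: loses, pays 0, utility 0.
Bid 33: wins, pays 29, utility 31 - 29 = 2.
The best choice is 33 with utility 2.

33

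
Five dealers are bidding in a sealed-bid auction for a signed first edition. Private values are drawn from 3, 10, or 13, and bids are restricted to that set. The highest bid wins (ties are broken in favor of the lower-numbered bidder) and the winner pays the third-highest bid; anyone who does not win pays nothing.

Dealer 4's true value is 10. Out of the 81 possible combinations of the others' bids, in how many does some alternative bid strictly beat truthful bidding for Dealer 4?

Others bid (3, 3, 3, 13): truth gives 0; bid 13 gives 7 > 0. Violating.
Others bid (3, 3, 10, 3): truth gives 0; bid 13 gives 7 > 0. Violating.
Others bid (3, 10, 3, 3): truth gives 0; bid 13 gives 7 > 0. Violating.
Others bid (10, 3, 3, 3): truth gives 0; bid 13 gives 7 > 0. Violating.
Others bid (3, 3, 3, 3): truth gives 7; no alternative beats it.
Others bid (3, 3, 3, 10): truth gives 7; no alternative beats it.
(Checking all 81 profiles: 4 have a profitable deviation, 77 do not.)

4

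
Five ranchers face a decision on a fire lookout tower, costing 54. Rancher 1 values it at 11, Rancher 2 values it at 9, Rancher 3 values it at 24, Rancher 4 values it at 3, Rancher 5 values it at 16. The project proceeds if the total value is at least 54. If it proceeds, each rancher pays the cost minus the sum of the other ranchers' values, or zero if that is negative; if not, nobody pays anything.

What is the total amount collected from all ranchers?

Total value 63 ≥ cost 54, so it is built.
Rancher 1: others sum to 52; max(0, 54 - 52) = 2.
Rancher 2: others sum to 54; max(0, 54 - 54) = 0.
Rancher 3: others sum to 39; max(0, 54 - 39) = 15.
Rancher 4: others sum to 60; max(0, 54 - 60) = 0.
Rancher 5: others sum to 47; max(0, 54 - 47) = 7.
Total collected = 2 + 0 + 15 + 0 + 7 = 24.

24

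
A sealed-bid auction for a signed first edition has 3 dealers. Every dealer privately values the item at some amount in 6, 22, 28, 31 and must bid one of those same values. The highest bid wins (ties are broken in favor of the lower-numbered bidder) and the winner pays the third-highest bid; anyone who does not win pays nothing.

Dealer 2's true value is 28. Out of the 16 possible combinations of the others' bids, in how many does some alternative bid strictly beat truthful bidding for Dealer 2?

Others bid (6, 31): truth gives 0; bid 31 gives 22 > 0. Violating.
Others bid (22, 31): truth gives 0; bid 31 gives 6 > 0. Violating.
Others bid (28, 6): truth gives 0; bid 31 gives 22 > 0. Violating.
Others bid (28, 22): truth gives 0; bid 31 gives 6 > 0. Violating.
Others bid (6, 6): truth gives 22; no alternative beats it.
Others bid (6, 22): truth gives 22; no alternative beats it.
(Checking all 16 profiles: 4 have a profitable deviation, 12 do not.)

4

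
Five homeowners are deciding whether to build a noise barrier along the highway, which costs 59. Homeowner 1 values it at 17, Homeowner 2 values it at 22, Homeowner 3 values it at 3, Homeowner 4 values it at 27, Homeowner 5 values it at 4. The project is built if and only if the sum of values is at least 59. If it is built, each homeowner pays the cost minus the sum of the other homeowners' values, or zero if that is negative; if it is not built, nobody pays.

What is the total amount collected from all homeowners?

Total value 73 ≥ cost 59, so it is built.
Homeowner 1: others sum to 56; max(0, 59 - 56) = 3.
Homeowner 2: others sum to 51; max(0, 59 - 51) = 8.
Homeowner 3: others sum to 70; max(0, 59 - 70) = 0.
Homeowner 4: others sum to 46; max(0, 59 - 46) = 13.
Homeowner 5: others sum to 69; max(0, 59 - 69) = 0.
Total collected = 3 + 8 + 0 + 13 + 0 = 24.

24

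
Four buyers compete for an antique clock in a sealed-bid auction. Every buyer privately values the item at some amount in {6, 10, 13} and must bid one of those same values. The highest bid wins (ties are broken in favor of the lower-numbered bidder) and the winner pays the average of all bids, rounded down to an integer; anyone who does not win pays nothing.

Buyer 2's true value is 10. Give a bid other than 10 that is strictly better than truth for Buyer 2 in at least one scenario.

13

Suppose Buyer 1 bids 6, Buyer 3 bids 6 and Buyer 4 bids 13.
Bid 10: loses, pays 0, utility 0.
Bid 13: wins, pays 9, utility 10 - 9 = 1.
So bidding 13 beats truth here (1 > 0).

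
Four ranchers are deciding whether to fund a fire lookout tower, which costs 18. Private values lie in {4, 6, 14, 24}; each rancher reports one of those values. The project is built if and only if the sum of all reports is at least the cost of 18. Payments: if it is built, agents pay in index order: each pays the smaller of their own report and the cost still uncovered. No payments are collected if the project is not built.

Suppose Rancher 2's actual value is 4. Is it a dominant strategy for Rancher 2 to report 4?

Check each profile of the others' reports and compare truth against every alternative report.
Others report (4, 4, 4): truth gives 0, best alternative gives -2.
Others report (4, 4, 6): truth gives 0, best alternative gives -2.
Others report (4, 4, 14): truth gives 0, best alternative gives -2.
Others report (4, 4, 24): truth gives 0, best alternative gives -2.
Others report (4, 6, 4): truth gives 0, best alternative gives -2.
Others report (4, 6, 6): truth gives 0, best alternative gives -2.
(Remaining 58 profiles checked similarly; truth is weakly best in each.)
In every case the truthful report is at least as good as any alternative, so it is a dominant strategy.

Yes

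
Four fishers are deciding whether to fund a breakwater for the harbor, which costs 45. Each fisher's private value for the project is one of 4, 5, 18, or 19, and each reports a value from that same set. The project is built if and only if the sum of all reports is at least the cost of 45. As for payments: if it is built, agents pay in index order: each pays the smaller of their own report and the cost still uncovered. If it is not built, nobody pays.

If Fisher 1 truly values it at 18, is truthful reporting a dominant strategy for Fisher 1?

Consider the case where Fisher 2 reports 4, Fisher 3 reports 18 and Fisher 4 reports 18.
Truthful report 18: project built, pays 18, utility 18 - 18 = 0.
Report 5 instead: project built, pays 5, utility 18 - 5 = 13.
Since 13 > 0, reporting 5 is strictly better here, so truthful reporting is not dominant.

No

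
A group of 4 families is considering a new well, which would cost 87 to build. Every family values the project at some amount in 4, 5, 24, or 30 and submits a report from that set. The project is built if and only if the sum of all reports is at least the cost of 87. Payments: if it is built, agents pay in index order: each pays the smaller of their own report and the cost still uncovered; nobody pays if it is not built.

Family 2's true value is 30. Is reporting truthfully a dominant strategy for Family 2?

No

Consider the case where Family 1 reports 4, Family 3 reports 30 and Family 4 reports 30.
Truthful report 30: project built, pays 30, utility 30 - 30 = 0.
Report 24 instead: project built, pays 24, utility 30 - 24 = 6.
Since 6 > 0, reporting 24 is strictly better here, so truthful reporting is not dominant.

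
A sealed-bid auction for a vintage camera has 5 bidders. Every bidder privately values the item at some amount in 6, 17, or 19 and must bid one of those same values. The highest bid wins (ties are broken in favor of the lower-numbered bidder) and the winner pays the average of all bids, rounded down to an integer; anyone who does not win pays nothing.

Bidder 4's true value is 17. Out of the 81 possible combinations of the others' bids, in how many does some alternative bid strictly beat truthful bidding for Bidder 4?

Others bid (6, 6, 6, 19): truth gives 0; bid 19 gives 6 > 0. Violating.
Others bid (6, 6, 17, 6): truth gives 0; bid 19 gives 7 > 0. Violating.
Others bid (6, 6, 17, 17): truth gives 0; bid 19 gives 4 > 0. Violating.
Others bid (6, 6, 17, 19): truth gives 0; bid 19 gives 4 > 0. Violating.
Others bid (6, 6, 6, 6): truth gives 9; no alternative beats it.
Others bid (6, 6, 6, 17): truth gives 7; no alternative beats it.
(Checking all 81 profiles: 20 have a profitable deviation, 61 do not.)

20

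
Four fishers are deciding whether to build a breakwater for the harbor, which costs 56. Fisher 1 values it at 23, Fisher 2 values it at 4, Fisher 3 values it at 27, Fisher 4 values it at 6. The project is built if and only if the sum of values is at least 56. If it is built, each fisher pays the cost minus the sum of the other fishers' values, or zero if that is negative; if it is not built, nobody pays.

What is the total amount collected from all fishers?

44

Total value 60 ≥ cost 56, so it is built.
Fisher 1: others sum to 37; max(0, 56 - 37) = 19.
Fisher 2: others sum to 56; max(0, 56 - 56) = 0.
Fisher 3: others sum to 33; max(0, 56 - 33) = 23.
Fisher 4: others sum to 54; max(0, 56 - 54) = 2.
Total collected = 19 + 0 + 23 + 2 = 44.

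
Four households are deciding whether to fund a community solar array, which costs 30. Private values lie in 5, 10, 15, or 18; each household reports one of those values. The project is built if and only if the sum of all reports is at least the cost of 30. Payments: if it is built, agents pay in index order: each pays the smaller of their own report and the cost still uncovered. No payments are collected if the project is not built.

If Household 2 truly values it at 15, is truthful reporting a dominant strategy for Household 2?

No

Consider the case where Household 1 reports 5, Household 3 reports 5 and Household 4 reports 10.
Truthful report 15: project built, pays 15, utility 15 - 15 = 0.
Report 10 instead: project built, pays 10, utility 15 - 10 = 5.
Since 5 > 0, reporting 10 is strictly better here, so truthful reporting is not dominant.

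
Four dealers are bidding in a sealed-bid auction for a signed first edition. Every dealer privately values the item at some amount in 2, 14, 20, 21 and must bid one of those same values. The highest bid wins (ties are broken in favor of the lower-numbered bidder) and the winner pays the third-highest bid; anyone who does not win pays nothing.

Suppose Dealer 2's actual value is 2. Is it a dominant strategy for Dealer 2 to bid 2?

Yes

Check each profile of the others' bids and compare truth against every alternative bid.
Others bid (2, 14, 14): truth gives 0, best alternative gives -12.
Others bid (2, 2, 2): truth gives 0, best alternative gives 0.
Others bid (2, 2, 14): truth gives 0, best alternative gives 0.
Others bid (2, 2, 20): truth gives 0, best alternative gives 0.
Others bid (2, 2, 21): truth gives 0, best alternative gives 0.
Others bid (2, 14, 2): truth gives 0, best alternative gives 0.
(Remaining 58 profiles checked similarly; truth is weakly best in each.)
In every case the truthful bid is at least as good as any alternative, so it is a dominant strategy.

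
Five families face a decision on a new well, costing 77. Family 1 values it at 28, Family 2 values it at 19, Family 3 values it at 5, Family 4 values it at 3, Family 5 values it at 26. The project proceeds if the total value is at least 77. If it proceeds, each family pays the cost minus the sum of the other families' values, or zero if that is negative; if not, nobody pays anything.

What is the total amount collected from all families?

62

Total value 81 ≥ cost 77, so it is built.
Family 1: others sum to 53; max(0, 77 - 53) = 24.
Family 2: others sum to 62; max(0, 77 - 62) = 15.
Family 3: others sum to 76; max(0, 77 - 76) = 1.
Family 4: others sum to 78; max(0, 77 - 78) = 0.
Family 5: others sum to 55; max(0, 77 - 55) = 22.
Total collected = 24 + 15 + 1 + 0 + 22 = 62.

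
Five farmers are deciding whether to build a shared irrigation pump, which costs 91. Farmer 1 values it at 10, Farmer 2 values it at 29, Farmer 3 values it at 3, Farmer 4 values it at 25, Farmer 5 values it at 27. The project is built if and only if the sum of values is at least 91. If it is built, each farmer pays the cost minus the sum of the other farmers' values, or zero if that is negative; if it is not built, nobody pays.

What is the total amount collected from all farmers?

79

Total value 94 ≥ cost 91, so it is built.
Farmer 1: others sum to 84; max(0, 91 - 84) = 7.
Farmer 2: others sum to 65; max(0, 91 - 65) = 26.
Farmer 3: others sum to 91; max(0, 91 - 91) = 0.
Farmer 4: others sum to 69; max(0, 91 - 69) = 22.
Farmer 5: others sum to 67; max(0, 91 - 67) = 24.
Total collected = 7 + 26 + 0 + 22 + 24 = 79.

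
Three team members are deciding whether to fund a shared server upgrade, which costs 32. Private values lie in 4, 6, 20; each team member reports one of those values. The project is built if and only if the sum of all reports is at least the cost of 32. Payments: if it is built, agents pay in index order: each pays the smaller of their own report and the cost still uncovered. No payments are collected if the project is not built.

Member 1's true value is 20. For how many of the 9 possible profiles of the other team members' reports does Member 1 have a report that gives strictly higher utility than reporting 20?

3

Others report (6, 20): truth gives 0; report 6 gives 14 > 0. Violating.
Others report (20, 6): truth gives 0; report 6 gives 14 > 0. Violating.
Others report (20, 20): truth gives 0; report 4 gives 16 > 0. Violating.
Others report (4, 4): truth gives 0; no alternative beats it.
Others report (4, 6): truth gives 0; no alternative beats it.
(Checking all 9 profiles: 3 have a profitable deviation, 6 do not.)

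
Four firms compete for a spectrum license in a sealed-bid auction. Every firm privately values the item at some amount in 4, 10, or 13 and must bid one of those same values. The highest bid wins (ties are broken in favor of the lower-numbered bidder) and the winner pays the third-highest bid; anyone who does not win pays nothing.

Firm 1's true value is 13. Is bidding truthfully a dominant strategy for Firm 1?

Check each profile of the others' bids and compare truth against every alternative bid.
Others bid (4, 4, 13): truth gives 9, best alternative gives 0.
Others bid (4, 13, 4): truth gives 9, best alternative gives 0.
Others bid (13, 4, 4): truth gives 9, best alternative gives 0.
Others bid (4, 10, 13): truth gives 3, best alternative gives 0.
Others bid (4, 13, 10): truth gives 3, best alternative gives 0.
Others bid (10, 4, 13): truth gives 3, best alternative gives 0.
(Remaining 21 profiles checked similarly; truth is weakly best in each.)
In every case the truthful bid is at least as good as any alternative, so it is a dominant strategy.

Yes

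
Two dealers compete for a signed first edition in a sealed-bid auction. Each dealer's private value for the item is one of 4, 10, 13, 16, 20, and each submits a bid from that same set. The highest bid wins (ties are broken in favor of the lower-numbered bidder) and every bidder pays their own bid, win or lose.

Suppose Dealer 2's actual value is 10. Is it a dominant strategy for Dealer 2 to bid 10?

No

Consider the case where Dealer 1 bids 10.
Truthful bid 10: loses but pays 10, utility -10.
Bid 4 instead: loses but pays 4, utility -4.
Since -4 > -10, bidding 4 is strictly better here, so truthful bidding is not dominant.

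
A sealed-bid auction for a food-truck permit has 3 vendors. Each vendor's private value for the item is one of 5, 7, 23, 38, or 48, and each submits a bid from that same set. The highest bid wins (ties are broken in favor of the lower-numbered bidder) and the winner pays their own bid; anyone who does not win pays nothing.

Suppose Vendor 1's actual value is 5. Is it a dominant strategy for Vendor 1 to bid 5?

Yes

Check each profile of the others' bids and compare truth against every alternative bid.
Others bid (5, 5): truth gives 0, best alternative gives -2.
Others bid (5, 7): truth gives 0, best alternative gives -2.
Others bid (7, 5): truth gives 0, best alternative gives -2.
Others bid (7, 7): truth gives 0, best alternative gives -2.
Others bid (5, 23): truth gives 0, best alternative gives 0.
Others bid (5, 38): truth gives 0, best alternative gives 0.
(Remaining 19 profiles checked similarly; truth is weakly best in each.)
In every case the truthful bid is at least as good as any alternative, so it is a dominant strategy.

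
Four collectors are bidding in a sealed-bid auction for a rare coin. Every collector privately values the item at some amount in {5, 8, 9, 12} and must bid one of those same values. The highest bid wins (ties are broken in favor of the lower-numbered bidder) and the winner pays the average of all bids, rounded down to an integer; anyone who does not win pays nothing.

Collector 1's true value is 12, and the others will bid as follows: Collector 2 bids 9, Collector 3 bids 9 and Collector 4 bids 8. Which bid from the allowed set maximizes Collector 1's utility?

9

Bid 5: loses, pays 0, utility 0.
Bid 8: loses, pays 0, utility 0.
Bid 9: wins, pays 8, utility 12 - 8 = 4.
Bid 12: wins, pays 9, utility 12 - 9 = 3.
The best choice is 9 with utility 4.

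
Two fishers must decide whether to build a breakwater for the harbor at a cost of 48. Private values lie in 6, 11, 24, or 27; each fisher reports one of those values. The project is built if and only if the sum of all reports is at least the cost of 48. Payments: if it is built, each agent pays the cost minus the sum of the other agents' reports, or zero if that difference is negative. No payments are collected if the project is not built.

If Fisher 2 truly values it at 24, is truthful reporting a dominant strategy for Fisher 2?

Check each profile of the others' reports and compare truth against every alternative report.
Others report (27): truth gives 3, best alternative gives 3.
Others report (6): truth gives 0, best alternative gives 0.
Others report (11): truth gives 0, best alternative gives 0.
Others report (24): truth gives 0, best alternative gives 0.
In every case the truthful report is at least as good as any alternative, so it is a dominant strategy.

Yes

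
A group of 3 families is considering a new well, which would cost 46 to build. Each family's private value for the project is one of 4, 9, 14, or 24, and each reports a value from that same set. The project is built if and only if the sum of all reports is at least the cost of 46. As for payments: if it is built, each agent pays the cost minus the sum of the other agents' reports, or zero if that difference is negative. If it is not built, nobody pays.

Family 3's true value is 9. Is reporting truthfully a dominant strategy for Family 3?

Check each profile of the others' reports and compare truth against every alternative report.
Others report (24, 24): truth gives 9, best alternative gives 9.
Others report (14, 24): truth gives 1, best alternative gives 1.
Others report (24, 14): truth gives 1, best alternative gives 1.
Others report (4, 4): truth gives 0, best alternative gives 0.
Others report (4, 9): truth gives 0, best alternative gives 0.
Others report (4, 14): truth gives 0, best alternative gives 0.
(Remaining 10 profiles checked similarly; truth is weakly best in each.)
In every case the truthful report is at least as good as any alternative, so it is a dominant strategy.

Yes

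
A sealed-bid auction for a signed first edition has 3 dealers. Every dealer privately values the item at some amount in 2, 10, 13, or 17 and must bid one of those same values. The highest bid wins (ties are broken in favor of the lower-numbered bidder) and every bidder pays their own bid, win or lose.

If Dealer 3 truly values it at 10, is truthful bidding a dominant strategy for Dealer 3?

Consider the case where Dealer 1 bids 2 and Dealer 2 bids 10.
Truthful bid 10: loses but pays 10, utility -10.
Bid 2 instead: loses but pays 2, utility -2.
Since -2 > -10, bidding 2 is strictly better here, so truthful bidding is not dominant.

No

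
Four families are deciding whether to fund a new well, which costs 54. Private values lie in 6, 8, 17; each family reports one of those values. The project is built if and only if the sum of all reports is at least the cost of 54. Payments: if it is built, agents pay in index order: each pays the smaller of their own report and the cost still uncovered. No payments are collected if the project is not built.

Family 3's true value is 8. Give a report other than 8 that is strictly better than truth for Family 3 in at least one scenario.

6

Suppose Family 1 reports 17, Family 2 reports 17 and Family 4 reports 17.
Report 8: project built, pays 8, utility 8 - 8 = 0.
Report 6: project built, pays 6, utility 8 - 6 = 2.
So reporting 6 beats truth here (2 > 0).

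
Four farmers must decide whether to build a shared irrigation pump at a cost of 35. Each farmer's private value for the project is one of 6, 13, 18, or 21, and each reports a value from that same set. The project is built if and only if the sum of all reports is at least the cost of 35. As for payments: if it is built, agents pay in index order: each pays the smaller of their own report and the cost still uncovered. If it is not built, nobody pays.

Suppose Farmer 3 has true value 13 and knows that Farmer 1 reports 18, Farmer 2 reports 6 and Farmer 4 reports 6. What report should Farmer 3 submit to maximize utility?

Report 6: project built, pays 6, utility 13 - 6 = 7.
Report 13: project built, pays 11, utility 13 - 11 = 2.
Report 18: project built, pays 11, utility 13 - 11 = 2.
Report 21: project built, pays 11, utility 13 - 11 = 2.
The best choice is 6 with utility 7.

6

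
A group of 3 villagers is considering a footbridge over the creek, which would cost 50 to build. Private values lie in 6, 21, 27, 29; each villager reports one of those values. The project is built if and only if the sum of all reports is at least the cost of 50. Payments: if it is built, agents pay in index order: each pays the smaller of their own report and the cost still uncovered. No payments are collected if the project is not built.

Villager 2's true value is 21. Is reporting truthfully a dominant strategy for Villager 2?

Consider the case where Villager 1 reports 21 and Villager 3 reports 27.
Truthful report 21: project built, pays 21, utility 21 - 21 = 0.
Report 6 instead: project built, pays 6, utility 21 - 6 = 15.
Since 15 > 0, reporting 6 is strictly better here, so truthful reporting is not dominant.

No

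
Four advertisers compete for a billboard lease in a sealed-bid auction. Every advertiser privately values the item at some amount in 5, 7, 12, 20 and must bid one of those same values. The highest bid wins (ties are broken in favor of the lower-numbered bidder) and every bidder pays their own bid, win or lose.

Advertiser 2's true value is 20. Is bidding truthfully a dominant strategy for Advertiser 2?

No

Consider the case where Advertiser 1 bids 5, Advertiser 3 bids 5 and Advertiser 4 bids 5.
Truthful bid 20: wins, pays 20, utility 20 - 20 = 0.
Bid 7 instead: wins, pays 7, utility 20 - 7 = 13.
Since 13 > 0, bidding 7 is strictly better here, so truthful bidding is not dominant.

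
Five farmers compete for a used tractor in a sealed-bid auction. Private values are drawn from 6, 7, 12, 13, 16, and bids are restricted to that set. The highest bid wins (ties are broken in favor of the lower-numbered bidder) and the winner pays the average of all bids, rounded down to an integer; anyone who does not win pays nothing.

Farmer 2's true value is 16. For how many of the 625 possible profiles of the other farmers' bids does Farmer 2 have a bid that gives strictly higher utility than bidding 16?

Others bid (6, 6, 6, 6): truth gives 8; bid 7 gives 10 > 8. Violating.
Others bid (6, 6, 6, 7): truth gives 8; bid 7 gives 10 > 8. Violating.
Others bid (6, 6, 6, 12): truth gives 7; bid 12 gives 8 > 7. Violating.
Others bid (6, 6, 6, 13): truth gives 7; bid 13 gives 8 > 7. Violating.
Others bid (6, 6, 6, 16): truth gives 6; no alternative beats it.
Others bid (6, 6, 7, 13): truth gives 7; no alternative beats it.
(Checking all 625 profiles: 107 have a profitable deviation, 518 do not.)

107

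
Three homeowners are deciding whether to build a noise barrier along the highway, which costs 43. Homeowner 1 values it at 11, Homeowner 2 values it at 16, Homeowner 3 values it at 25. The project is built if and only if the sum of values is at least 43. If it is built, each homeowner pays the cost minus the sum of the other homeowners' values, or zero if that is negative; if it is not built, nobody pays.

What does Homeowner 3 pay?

16

Total value 52 ≥ cost 43, so the project is built.
The other homeowners' values sum to 27.
Cost minus that sum is 43 - 27 = 16.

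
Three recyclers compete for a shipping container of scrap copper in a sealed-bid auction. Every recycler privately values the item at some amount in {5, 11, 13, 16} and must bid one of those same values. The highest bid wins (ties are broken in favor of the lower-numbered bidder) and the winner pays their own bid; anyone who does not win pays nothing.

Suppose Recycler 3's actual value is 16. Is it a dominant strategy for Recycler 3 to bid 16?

No

Consider the case where Recycler 1 bids 5 and Recycler 2 bids 5.
Truthful bid 16: wins, pays 16, utility 16 - 16 = 0.
Bid 11 instead: wins, pays 11, utility 16 - 11 = 5.
Since 5 > 0, bidding 11 is strictly better here, so truthful bidding is not dominant.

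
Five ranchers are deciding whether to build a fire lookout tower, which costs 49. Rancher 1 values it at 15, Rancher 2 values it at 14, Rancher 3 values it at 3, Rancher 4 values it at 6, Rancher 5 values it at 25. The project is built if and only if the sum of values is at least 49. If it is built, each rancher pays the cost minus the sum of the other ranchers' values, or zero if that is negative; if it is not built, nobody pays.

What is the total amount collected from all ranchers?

12

Total value 63 ≥ cost 49, so it is built.
Rancher 1: others sum to 48; max(0, 49 - 48) = 1.
Rancher 2: others sum to 49; max(0, 49 - 49) = 0.
Rancher 3: others sum to 60; max(0, 49 - 60) = 0.
Rancher 4: others sum to 57; max(0, 49 - 57) = 0.
Rancher 5: others sum to 38; max(0, 49 - 38) = 11.
Total collected = 1 + 0 + 0 + 0 + 11 = 12.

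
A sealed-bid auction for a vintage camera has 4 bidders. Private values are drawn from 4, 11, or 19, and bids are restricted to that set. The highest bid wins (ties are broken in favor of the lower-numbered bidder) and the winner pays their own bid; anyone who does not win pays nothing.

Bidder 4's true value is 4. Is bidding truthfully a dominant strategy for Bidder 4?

Yes

Check each profile of the others' bids and compare truth against every alternative bid.
Others bid (4, 4, 4): truth gives 0, best alternative gives -7.
Others bid (4, 4, 11): truth gives 0, best alternative gives 0.
Others bid (4, 4, 19): truth gives 0, best alternative gives 0.
Others bid (4, 11, 4): truth gives 0, best alternative gives 0.
Others bid (4, 11, 11): truth gives 0, best alternative gives 0.
Others bid (4, 11, 19): truth gives 0, best alternative gives 0.
(Remaining 21 profiles checked similarly; truth is weakly best in each.)
In every case the truthful bid is at least as good as any alternative, so it is a dominant strategy.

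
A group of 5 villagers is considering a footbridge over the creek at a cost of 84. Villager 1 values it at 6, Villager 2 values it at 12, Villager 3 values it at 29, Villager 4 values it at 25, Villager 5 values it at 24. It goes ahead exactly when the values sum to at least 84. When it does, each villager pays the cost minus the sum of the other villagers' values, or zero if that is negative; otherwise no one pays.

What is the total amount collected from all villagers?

Total value 96 ≥ cost 84, so it is built.
Villager 1: others sum to 90; max(0, 84 - 90) = 0.
Villager 2: others sum to 84; max(0, 84 - 84) = 0.
Villager 3: others sum to 67; max(0, 84 - 67) = 17.
Villager 4: others sum to 71; max(0, 84 - 71) = 13.
Villager 5: others sum to 72; max(0, 84 - 72) = 12.
Total collected = 0 + 0 + 17 + 13 + 12 = 42.

42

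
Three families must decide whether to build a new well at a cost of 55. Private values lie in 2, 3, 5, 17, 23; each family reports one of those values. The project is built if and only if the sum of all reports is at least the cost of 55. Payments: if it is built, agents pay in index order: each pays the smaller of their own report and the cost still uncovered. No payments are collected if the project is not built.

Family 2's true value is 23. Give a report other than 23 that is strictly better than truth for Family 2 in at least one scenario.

17

Suppose Family 1 reports 17 and Family 3 reports 23.
Report 23: project built, pays 23, utility 23 - 23 = 0.
Report 17: project built, pays 17, utility 23 - 17 = 6.
So reporting 17 beats truth here (6 > 0).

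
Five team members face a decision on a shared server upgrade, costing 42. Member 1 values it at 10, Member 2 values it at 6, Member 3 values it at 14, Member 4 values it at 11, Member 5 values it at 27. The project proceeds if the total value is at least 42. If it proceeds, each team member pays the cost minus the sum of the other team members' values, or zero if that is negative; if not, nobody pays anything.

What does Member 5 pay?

Total value 68 ≥ cost 42, so the project is built.
The other team members' values sum to 41.
Cost minus that sum is 42 - 41 = 1.

1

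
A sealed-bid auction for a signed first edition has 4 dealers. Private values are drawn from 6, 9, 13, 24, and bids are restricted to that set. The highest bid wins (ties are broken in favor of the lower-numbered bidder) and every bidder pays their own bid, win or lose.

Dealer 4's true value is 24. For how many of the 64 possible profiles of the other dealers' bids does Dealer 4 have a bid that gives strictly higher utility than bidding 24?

Others bid (6, 6, 6): truth gives 0; bid 9 gives 15 > 0. Violating.
Others bid (6, 6, 9): truth gives 0; bid 13 gives 11 > 0. Violating.
Others bid (6, 6, 24): truth gives -24; bid 6 gives -6 > -24. Violating.
Others bid (6, 9, 6): truth gives 0; bid 13 gives 11 > 0. Violating.
Others bid (6, 6, 13): truth gives 0; no alternative beats it.
Others bid (6, 9, 13): truth gives 0; no alternative beats it.
(Checking all 64 profiles: 45 have a profitable deviation, 19 do not.)

45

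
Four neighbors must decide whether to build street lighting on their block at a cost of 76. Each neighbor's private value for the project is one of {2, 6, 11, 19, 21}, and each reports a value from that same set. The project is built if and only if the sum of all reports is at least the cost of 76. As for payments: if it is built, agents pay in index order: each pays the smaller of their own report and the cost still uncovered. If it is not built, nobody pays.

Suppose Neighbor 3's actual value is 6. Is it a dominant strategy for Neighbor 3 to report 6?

Yes

Check each profile of the others' reports and compare truth against every alternative report.
Others report (2, 2, 2): truth gives 0, best alternative gives 0.
Others report (2, 2, 6): truth gives 0, best alternative gives 0.
Others report (2, 2, 11): truth gives 0, best alternative gives 0.
Others report (2, 2, 19): truth gives 0, best alternative gives 0.
Others report (2, 2, 21): truth gives 0, best alternative gives 0.
Others report (2, 6, 2): truth gives 0, best alternative gives 0.
(Remaining 119 profiles checked similarly; truth is weakly best in each.)
In every case the truthful report is at least as good as any alternative, so it is a dominant strategy.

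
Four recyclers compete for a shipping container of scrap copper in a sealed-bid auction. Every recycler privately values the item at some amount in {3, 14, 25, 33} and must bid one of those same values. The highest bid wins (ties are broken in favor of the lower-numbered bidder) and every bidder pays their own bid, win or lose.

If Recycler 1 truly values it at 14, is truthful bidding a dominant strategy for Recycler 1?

No

Consider the case where Recycler 2 bids 3, Recycler 3 bids 3 and Recycler 4 bids 3.
Truthful bid 14: wins, pays 14, utility 14 - 14 = 0.
Bid 3 instead: wins, pays 3, utility 14 - 3 = 11.
Since 11 > 0, bidding 3 is strictly better here, so truthful bidding is not dominant.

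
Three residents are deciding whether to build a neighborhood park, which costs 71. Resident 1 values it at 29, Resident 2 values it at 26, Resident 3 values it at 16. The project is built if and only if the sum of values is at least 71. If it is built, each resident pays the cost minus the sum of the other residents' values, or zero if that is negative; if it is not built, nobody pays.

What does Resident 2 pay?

Total value 71 ≥ cost 71, so the project is built.
The other residents' values sum to 45.
Cost minus that sum is 71 - 45 = 26.

26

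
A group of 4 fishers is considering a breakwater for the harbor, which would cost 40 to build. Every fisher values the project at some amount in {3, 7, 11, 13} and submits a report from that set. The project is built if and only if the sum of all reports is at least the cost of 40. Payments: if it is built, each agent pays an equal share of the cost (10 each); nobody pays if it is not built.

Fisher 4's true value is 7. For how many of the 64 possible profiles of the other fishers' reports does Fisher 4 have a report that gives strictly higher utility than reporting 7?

7

Others report (7, 13, 13): truth gives -3; report 3 gives 0 > -3. Violating.
Others report (11, 11, 11): truth gives -3; report 3 gives 0 > -3. Violating.
Others report (11, 11, 13): truth gives -3; report 3 gives 0 > -3. Violating.
Others report (11, 13, 11): truth gives -3; report 3 gives 0 > -3. Violating.
Others report (3, 3, 3): truth gives 0; no alternative beats it.
Others report (3, 3, 7): truth gives 0; no alternative beats it.
(Checking all 64 profiles: 7 have a profitable deviation, 57 do not.)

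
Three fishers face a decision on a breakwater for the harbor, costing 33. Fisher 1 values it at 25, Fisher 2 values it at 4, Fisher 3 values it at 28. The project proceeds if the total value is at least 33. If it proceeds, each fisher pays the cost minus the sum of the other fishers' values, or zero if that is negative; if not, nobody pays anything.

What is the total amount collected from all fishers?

Total value 57 ≥ cost 33, so it is built.
Fisher 1: others sum to 32; max(0, 33 - 32) = 1.
Fisher 2: others sum to 53; max(0, 33 - 53) = 0.
Fisher 3: others sum to 29; max(0, 33 - 29) = 4.
Total collected = 1 + 0 + 4 = 5.

5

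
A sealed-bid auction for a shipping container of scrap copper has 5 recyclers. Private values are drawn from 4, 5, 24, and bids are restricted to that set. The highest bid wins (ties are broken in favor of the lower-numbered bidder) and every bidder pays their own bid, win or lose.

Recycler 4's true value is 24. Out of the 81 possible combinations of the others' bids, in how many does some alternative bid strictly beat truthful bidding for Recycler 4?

59

Others bid (4, 4, 4, 4): truth gives 0; bid 5 gives 19 > 0. Violating.
Others bid (4, 4, 4, 5): truth gives 0; bid 5 gives 19 > 0. Violating.
Others bid (4, 4, 24, 4): truth gives -24; bid 4 gives -4 > -24. Violating.
Others bid (4, 4, 24, 5): truth gives -24; bid 4 gives -4 > -24. Violating.
Others bid (4, 4, 4, 24): truth gives 0; no alternative beats it.
Others bid (4, 4, 5, 4): truth gives 0; no alternative beats it.
(Checking all 81 profiles: 59 have a profitable deviation, 22 do not.)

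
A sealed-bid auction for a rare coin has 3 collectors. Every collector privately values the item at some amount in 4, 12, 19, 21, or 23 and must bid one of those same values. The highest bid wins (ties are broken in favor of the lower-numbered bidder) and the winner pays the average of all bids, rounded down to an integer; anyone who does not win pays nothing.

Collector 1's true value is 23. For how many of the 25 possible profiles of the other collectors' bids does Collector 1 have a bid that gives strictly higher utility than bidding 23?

13

Others bid (4, 4): truth gives 13; bid 4 gives 19 > 13. Violating.
Others bid (4, 12): truth gives 10; bid 12 gives 14 > 10. Violating.
Others bid (4, 19): truth gives 8; bid 19 gives 9 > 8. Violating.
Others bid (4, 21): truth gives 7; bid 21 gives 8 > 7. Violating.
Others bid (4, 23): truth gives 7; no alternative beats it.
Others bid (12, 21): truth gives 5; no alternative beats it.
(Checking all 25 profiles: 13 have a profitable deviation, 12 do not.)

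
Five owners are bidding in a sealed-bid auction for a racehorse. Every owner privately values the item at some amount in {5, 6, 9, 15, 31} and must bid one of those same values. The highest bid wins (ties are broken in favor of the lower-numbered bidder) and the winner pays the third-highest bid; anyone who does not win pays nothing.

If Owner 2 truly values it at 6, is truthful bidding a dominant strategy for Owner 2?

Consider the case where Owner 1 bids 5, Owner 3 bids 5, Owner 4 bids 5 and Owner 5 bids 9.
Truthful bid 6: loses, pays 0, utility 0.
Bid 9 instead: wins, pays 5, utility 6 - 5 = 1.
Since 1 > 0, bidding 9 is strictly better here, so truthful bidding is not dominant.

No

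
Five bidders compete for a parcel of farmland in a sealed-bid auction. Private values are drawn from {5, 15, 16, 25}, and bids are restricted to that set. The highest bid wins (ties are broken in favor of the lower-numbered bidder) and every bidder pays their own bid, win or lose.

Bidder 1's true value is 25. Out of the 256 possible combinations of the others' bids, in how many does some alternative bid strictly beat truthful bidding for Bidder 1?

81

Others bid (5, 5, 5, 5): truth gives 0; bid 5 gives 20 > 0. Violating.
Others bid (5, 5, 5, 15): truth gives 0; bid 15 gives 10 > 0. Violating.
Others bid (5, 5, 5, 16): truth gives 0; bid 16 gives 9 > 0. Violating.
Others bid (5, 5, 15, 5): truth gives 0; bid 15 gives 10 > 0. Violating.
Others bid (5, 5, 5, 25): truth gives 0; no alternative beats it.
Others bid (5, 5, 15, 25): truth gives 0; no alternative beats it.
(Checking all 256 profiles: 81 have a profitable deviation, 175 do not.)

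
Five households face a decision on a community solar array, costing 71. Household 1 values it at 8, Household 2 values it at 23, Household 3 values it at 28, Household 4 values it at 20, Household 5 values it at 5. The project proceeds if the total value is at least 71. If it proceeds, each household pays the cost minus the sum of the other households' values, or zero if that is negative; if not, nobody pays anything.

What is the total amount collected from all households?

32

Total value 84 ≥ cost 71, so it is built.
Household 1: others sum to 76; max(0, 71 - 76) = 0.
Household 2: others sum to 61; max(0, 71 - 61) = 10.
Household 3: others sum to 56; max(0, 71 - 56) = 15.
Household 4: others sum to 64; max(0, 71 - 64) = 7.
Household 5: others sum to 79; max(0, 71 - 79) = 0.
Total collected = 0 + 10 + 15 + 7 + 0 = 32.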